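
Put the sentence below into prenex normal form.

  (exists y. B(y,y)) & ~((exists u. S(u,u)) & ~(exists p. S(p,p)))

Drive negations inward (¬∀x A ≡ ∃x ¬A, ¬∃x A ≡ ∀x ¬A, De Morgan for ∧/∨):
  (exists y. B(y,y)) & ((forall u. ~S(u,u)) | (exists p. S(p,p)))
All bound variables are already distinct, so no renaming is needed.
Finally move all quantifiers to the prefix:
  exists y. forall u. exists p. (B(y,y) & (~S(u,u) | S(p,p)))

exists y. forall u. exists p. (B(y,y) & (~S(u,u) | S(p,p)))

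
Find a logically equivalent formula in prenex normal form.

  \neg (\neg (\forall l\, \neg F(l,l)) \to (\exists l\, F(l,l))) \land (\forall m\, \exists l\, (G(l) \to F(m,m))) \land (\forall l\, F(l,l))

\exists l\, \forall a\, \forall m\, \exists c\, \forall s\, (F(l,l) \land \neg F(a,a) \land (\neg G(c) \lor F(m,m)) \land F(s,s))

First replace A → B with ¬A ∨ B.
  \neg (\neg \neg (\forall l\, \neg F(l,l)) \lor (\exists l\, F(l,l))) \land (\forall m\, \exists l\, (\neg G(l) \lor F(m,m))) \land (\forall l\, F(l,l))
Push ¬ through the quantifiers and connectives to reach negation normal form:
  (\exists l\, F(l,l)) \land (\forall l\, \neg F(l,l)) \land (\forall m\, \exists l\, (\neg G(l) \lor F(m,m))) \land (\forall l\, F(l,l))
Standardize variables apart so no two quantifiers bind the same name: l↦a, l↦c, l↦s.
  (\exists l\, F(l,l)) \land (\forall a\, \neg F(a,a)) \land (\forall m\, \exists c\, (\neg G(c) \lor F(m,m))) \land (\forall s\, F(s,s))
Finally move all quantifiers to the prefix:
  \exists l\, \forall a\, \forall m\, \exists c\, \forall s\, (F(l,l) \land \neg F(a,a) \land (\neg G(c) \lor F(m,m)) \land F(s,s))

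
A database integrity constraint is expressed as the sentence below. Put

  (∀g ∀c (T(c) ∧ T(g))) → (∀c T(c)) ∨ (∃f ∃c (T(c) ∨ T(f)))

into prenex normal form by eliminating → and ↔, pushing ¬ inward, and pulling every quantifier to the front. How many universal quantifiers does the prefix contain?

1

First replace A → B with ¬A ∨ B.
  ¬(∀g ∀c (T(c) ∧ T(g))) ∨ (∀c T(c)) ∨ (∃f ∃c (T(c) ∨ T(f)))
Drive negations inward (¬∀x A ≡ ∃x ¬A, ¬∃x A ≡ ∀x ¬A, De Morgan for ∧/∨):
  (∃g ∃c (¬T(c) ∨ ¬T(g))) ∨ (∀c T(c)) ∨ (∃f ∃c (T(c) ∨ T(f)))
Standardize variables apart so no two quantifiers bind the same name: c↦v, c↦p.
  (∃g ∃c (¬T(c) ∨ ¬T(g))) ∨ (∀v T(v)) ∨ (∃f ∃p (T(p) ∨ T(f)))
Finally move all quantifiers to the prefix:
  ∃g ∃c ∀v ∃f ∃p (¬T(c) ∨ ¬T(g) ∨ T(v) ∨ T(p) ∨ T(f))
The prefix is ∃g ∃c ∀v ∃f ∃p: 1 universal, 4 existential.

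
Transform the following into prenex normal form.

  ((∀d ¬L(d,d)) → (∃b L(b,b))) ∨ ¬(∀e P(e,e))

Eliminate → and ↔ using ¬ and ∨.
  ¬(∀d ¬L(d,d)) ∨ (∃b L(b,b)) ∨ ¬(∀e P(e,e))
Move each ¬ inward, flipping quantifiers it crosses:
  (∃d L(d,d)) ∨ (∃b L(b,b)) ∨ (∃e ¬P(e,e))
All bound variables are already distinct, so no renaming is needed.
Extract every quantifier outward, since the variables are now distinct and don't occur free across branches:
  ∃d ∃b ∃e (L(d,d) ∨ L(b,b) ∨ ¬P(e,e))

∃d ∃b ∃e (L(d,d) ∨ L(b,b) ∨ ¬P(e,e))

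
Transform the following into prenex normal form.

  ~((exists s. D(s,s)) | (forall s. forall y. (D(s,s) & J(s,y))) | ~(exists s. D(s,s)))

forall s. exists t. exists y. exists w1. (~D(s,s) & (~D(t,t) | ~J(t,y)) & D(w1,w1))

Push ¬ through the quantifiers and connectives to reach negation normal form:
  (forall s. ~D(s,s)) & (exists s. exists y. (~D(s,s) | ~J(s,y))) & (exists s. D(s,s))
Give each quantifier a distinct variable: s↦t, s↦w1.
  (forall s. ~D(s,s)) & (exists t. exists y. (~D(t,t) | ~J(t,y))) & (exists w1. D(w1,w1))
Pull the quantifiers to the front (each side's bound variable is not free in the other side):
  forall s. exists t. exists y. exists w1. (~D(s,s) & (~D(t,t) | ~J(t,y)) & D(w1,w1))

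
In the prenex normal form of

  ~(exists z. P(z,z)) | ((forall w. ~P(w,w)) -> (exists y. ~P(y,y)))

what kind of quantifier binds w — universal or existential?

existential

First replace A → B with ¬A ∨ B.
  ~(exists z. P(z,z)) | ~(forall w. ~P(w,w)) | (exists y. ~P(y,y))
Drive negations inward (¬∀x A ≡ ∃x ¬A, ¬∃x A ≡ ∀x ¬A, De Morgan for ∧/∨):
  (forall z. ~P(z,z)) | (exists w. P(w,w)) | (exists y. ~P(y,y))
Finally move all quantifiers to the prefix:
  forall z. exists w. exists y. (~P(z,z) | P(w,w) | ~P(y,y))
The quantifier forall w sits under an odd number of negations (counting the antecedent side of each →), so it flips to exists w.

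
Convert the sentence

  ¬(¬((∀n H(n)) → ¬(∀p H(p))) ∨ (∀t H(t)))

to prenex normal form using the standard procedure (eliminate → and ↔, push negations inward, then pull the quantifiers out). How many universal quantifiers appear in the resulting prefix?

Rewrite implications/biconditionals: A → B as ¬A ∨ B.
  ¬(¬(¬(∀n H(n)) ∨ ¬(∀p H(p))) ∨ (∀t H(t)))
Move each ¬ inward, flipping quantifiers it crosses:
  ((∃n ¬H(n)) ∨ (∃p ¬H(p))) ∧ (∃t ¬H(t))
All bound variables are already distinct, so no renaming is needed.
Extract every quantifier outward, since the variables are now distinct and don't occur free across branches:
  ∃n ∃p ∃t ((¬H(n) ∨ ¬H(p)) ∧ ¬H(t))
The prefix is ∃n ∃p ∃t: 0 universal, 3 existential.

0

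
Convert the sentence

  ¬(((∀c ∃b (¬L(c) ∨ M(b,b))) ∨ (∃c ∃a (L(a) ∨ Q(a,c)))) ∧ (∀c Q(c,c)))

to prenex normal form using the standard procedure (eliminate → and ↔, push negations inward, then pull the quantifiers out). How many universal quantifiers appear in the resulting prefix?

Drive negations inward (¬∀x A ≡ ∃x ¬A, ¬∃x A ≡ ∀x ¬A, De Morgan for ∧/∨):
  (∃c ∀b (L(c) ∧ ¬M(b,b))) ∧ (∀c ∀a (¬L(a) ∧ ¬Q(a,c))) ∨ (∃c ¬Q(c,c))
Rename bound variables to avoid capture: c↦v, c↦x.
  (∃c ∀b (L(c) ∧ ¬M(b,b))) ∧ (∀v ∀a (¬L(a) ∧ ¬Q(a,v))) ∨ (∃x ¬Q(x,x))
Extract every quantifier outward, since the variables are now distinct and don't occur free across branches:
  ∃c ∀b ∀v ∀a ∃x (L(c) ∧ ¬M(b,b) ∧ ¬L(a) ∧ ¬Q(a,v) ∨ ¬Q(x,x))
The prefix is ∃c ∀b ∀v ∀a ∃x: 3 universal, 2 existential.

3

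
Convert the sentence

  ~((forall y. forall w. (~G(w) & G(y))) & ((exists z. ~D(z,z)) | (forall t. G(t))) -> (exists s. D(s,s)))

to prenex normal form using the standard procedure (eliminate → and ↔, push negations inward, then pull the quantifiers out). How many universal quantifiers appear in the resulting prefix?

Eliminate → and ↔ using ¬ and ∨.
  ~(~((forall y. forall w. (~G(w) & G(y))) & ((exists z. ~D(z,z)) | (forall t. G(t)))) | (exists s. D(s,s)))
Move each ¬ inward, flipping quantifiers it crosses:
  (forall y. forall w. (~G(w) & G(y))) & ((exists z. ~D(z,z)) | (forall t. G(t))) & (forall s. ~D(s,s))
Extract every quantifier outward, since the variables are now distinct and don't occur free across branches:
  forall y. forall w. exists z. forall t. forall s. (~G(w) & G(y) & (~D(z,z) | G(t)) & ~D(s,s))
The prefix is forall y forall w exists z forall t forall s: 4 universal, 1 existential.

4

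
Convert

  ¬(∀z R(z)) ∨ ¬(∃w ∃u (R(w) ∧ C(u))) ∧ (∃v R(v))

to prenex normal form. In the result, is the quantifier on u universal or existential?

Drive negations inward (¬∀x A ≡ ∃x ¬A, ¬∃x A ≡ ∀x ¬A, De Morgan for ∧/∨):
  (∃z ¬R(z)) ∨ (∀w ∀u (¬R(w) ∨ ¬C(u))) ∧ (∃v R(v))
Pull the quantifiers to the front (each side's bound variable is not free in the other side):
  ∃z ∀w ∀u ∃v (¬R(z) ∨ (¬R(w) ∨ ¬C(u)) ∧ R(v))
The quantifier ∃u sits under an odd number of negations, so it flips to ∀u.

universal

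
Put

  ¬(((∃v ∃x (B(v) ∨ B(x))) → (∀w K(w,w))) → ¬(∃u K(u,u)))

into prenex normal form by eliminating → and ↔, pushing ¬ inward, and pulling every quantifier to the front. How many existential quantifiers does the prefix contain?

Rewrite implications/biconditionals: A → B as ¬A ∨ B.
  ¬(¬(¬(∃v ∃x (B(v) ∨ B(x))) ∨ (∀w K(w,w))) ∨ ¬(∃u K(u,u)))
Push ¬ through the quantifiers and connectives to reach negation normal form:
  ((∀v ∀x (¬B(v) ∧ ¬B(x))) ∨ (∀w K(w,w))) ∧ (∃u K(u,u))
All bound variables are already distinct, so no renaming is needed.
Finally move all quantifiers to the prefix:
  ∀v ∀x ∀w ∃u ((¬B(v) ∧ ¬B(x) ∨ K(w,w)) ∧ K(u,u))
The prefix is ∀v ∀x ∀w ∃u: 3 universal, 1 existential.

1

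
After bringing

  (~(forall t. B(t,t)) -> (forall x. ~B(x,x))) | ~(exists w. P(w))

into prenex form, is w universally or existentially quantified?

universal

Rewrite implications/biconditionals: A → B as ¬A ∨ B.
  ~~(forall t. B(t,t)) | (forall x. ~B(x,x)) | ~(exists w. P(w))
Push ¬ through the quantifiers and connectives to reach negation normal form:
  (forall t. B(t,t)) | (forall x. ~B(x,x)) | (forall w. ~P(w))
All bound variables are already distinct, so no renaming is needed.
Pull the quantifiers to the front (each side's bound variable is not free in the other side):
  forall t. forall x. forall w. (B(t,t) | ~B(x,x) | ~P(w))
The quantifier exists w sits under an odd number of negations (counting the antecedent side of each →), so it flips to forall w.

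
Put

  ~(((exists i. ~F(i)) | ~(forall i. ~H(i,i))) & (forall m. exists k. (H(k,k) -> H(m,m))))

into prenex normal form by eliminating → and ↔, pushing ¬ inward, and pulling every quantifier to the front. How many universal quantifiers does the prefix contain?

First replace A → B with ¬A ∨ B.
  ~(((exists i. ~F(i)) | ~(forall i. ~H(i,i))) & (forall m. exists k. (~H(k,k) | H(m,m))))
Drive negations inward (¬∀x A ≡ ∃x ¬A, ¬∃x A ≡ ∀x ¬A, De Morgan for ∧/∨):
  (forall i. F(i)) & (forall i. ~H(i,i)) | (exists m. forall k. (H(k,k) & ~H(m,m)))
Give each quantifier a distinct variable: i↦x1.
  (forall i. F(i)) & (forall x1. ~H(x1,x1)) | (exists m. forall k. (H(k,k) & ~H(m,m)))
Extract every quantifier outward, since the variables are now distinct and don't occur free across branches:
  forall i. forall x1. exists m. forall k. (F(i) & ~H(x1,x1) | H(k,k) & ~H(m,m))
The prefix is forall i forall x1 exists m forall k: 3 universal, 1 existential.

3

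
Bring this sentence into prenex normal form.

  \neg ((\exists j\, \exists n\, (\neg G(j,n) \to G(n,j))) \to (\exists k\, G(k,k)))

\exists j\, \exists n\, \forall k\, ((G(j,n) \lor G(n,j)) \land \neg G(k,k))

First replace A → B with ¬A ∨ B.
  \neg (\neg (\exists j\, \exists n\, (\neg \neg G(j,n) \lor G(n,j))) \lor (\exists k\, G(k,k)))
Move each ¬ inward, flipping quantifiers it crosses:
  (\exists j\, \exists n\, (G(j,n) \lor G(n,j))) \land (\forall k\, \neg G(k,k))
Extract every quantifier outward, since the variables are now distinct and don't occur free across branches:
  \exists j\, \exists n\, \forall k\, ((G(j,n) \lor G(n,j)) \land \neg G(k,k))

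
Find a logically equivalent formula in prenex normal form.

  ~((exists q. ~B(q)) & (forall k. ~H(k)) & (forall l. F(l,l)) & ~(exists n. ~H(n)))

forall q. exists k. exists l. exists n. (B(q) | H(k) | ~F(l,l) | ~H(n))

Push ¬ through the quantifiers and connectives to reach negation normal form:
  (forall q. B(q)) | (exists k. H(k)) | (exists l. ~F(l,l)) | (exists n. ~H(n))
All bound variables are already distinct, so no renaming is needed.
Pull the quantifiers to the front (each side's bound variable is not free in the other side):
  forall q. exists k. exists l. exists n. (B(q) | H(k) | ~F(l,l) | ~H(n))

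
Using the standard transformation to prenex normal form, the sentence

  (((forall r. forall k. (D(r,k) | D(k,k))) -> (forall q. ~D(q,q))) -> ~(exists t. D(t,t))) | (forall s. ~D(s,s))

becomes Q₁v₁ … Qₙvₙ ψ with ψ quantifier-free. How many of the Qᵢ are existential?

1

Eliminate → and ↔ using ¬ and ∨.
  ~(~(forall r. forall k. (D(r,k) | D(k,k))) | (forall q. ~D(q,q))) | ~(exists t. D(t,t)) | (forall s. ~D(s,s))
Push ¬ through the quantifiers and connectives to reach negation normal form:
  (forall r. forall k. (D(r,k) | D(k,k))) & (exists q. D(q,q)) | (forall t. ~D(t,t)) | (forall s. ~D(s,s))
All bound variables are already distinct, so no renaming is needed.
Pull the quantifiers to the front (each side's bound variable is not free in the other side):
  forall r. forall k. exists q. forall t. forall s. ((D(r,k) | D(k,k)) & D(q,q) | ~D(t,t) | ~D(s,s))
The prefix is forall r forall k exists q forall t forall s: 4 universal, 1 existential.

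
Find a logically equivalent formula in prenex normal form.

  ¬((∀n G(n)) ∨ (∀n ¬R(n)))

Push ¬ through the quantifiers and connectives to reach negation normal form:
  (∃n ¬G(n)) ∧ (∃n R(n))
Rename bound variables to avoid capture: n↦u1.
  (∃n ¬G(n)) ∧ (∃u1 R(u1))
Extract every quantifier outward, since the variables are now distinct and don't occur free across branches:
  ∃n ∃u1 (¬G(n) ∧ R(u1))

∃n ∃u1 (¬G(n) ∧ R(u1))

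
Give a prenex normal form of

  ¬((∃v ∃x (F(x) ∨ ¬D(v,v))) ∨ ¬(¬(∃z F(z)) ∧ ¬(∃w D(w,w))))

∀v ∀x ∀z ∀w (¬F(x) ∧ D(v,v) ∧ ¬F(z) ∧ ¬D(w,w))

Drive negations inward (¬∀x A ≡ ∃x ¬A, ¬∃x A ≡ ∀x ¬A, De Morgan for ∧/∨):
  (∀v ∀x (¬F(x) ∧ D(v,v))) ∧ (∀z ¬F(z)) ∧ (∀w ¬D(w,w))
Extract every quantifier outward, since the variables are now distinct and don't occur free across branches:
  ∀v ∀x ∀z ∀w (¬F(x) ∧ D(v,v) ∧ ¬F(z) ∧ ¬D(w,w))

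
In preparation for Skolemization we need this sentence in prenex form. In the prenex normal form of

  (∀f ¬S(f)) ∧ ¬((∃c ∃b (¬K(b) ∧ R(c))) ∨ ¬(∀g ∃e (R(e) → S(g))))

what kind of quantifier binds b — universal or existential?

universal

First replace A → B with ¬A ∨ B.
  (∀f ¬S(f)) ∧ ¬((∃c ∃b (¬K(b) ∧ R(c))) ∨ ¬(∀g ∃e (¬R(e) ∨ S(g))))
Drive negations inward (¬∀x A ≡ ∃x ¬A, ¬∃x A ≡ ∀x ¬A, De Morgan for ∧/∨):
  (∀f ¬S(f)) ∧ (∀c ∀b (K(b) ∨ ¬R(c))) ∧ (∀g ∃e (¬R(e) ∨ S(g)))
Finally move all quantifiers to the prefix:
  ∀f ∀c ∀b ∀g ∃e (¬S(f) ∧ (K(b) ∨ ¬R(c)) ∧ (¬R(e) ∨ S(g)))
The quantifier ∃b sits under an odd number of negations (counting the antecedent side of each →), so it flips to ∀b.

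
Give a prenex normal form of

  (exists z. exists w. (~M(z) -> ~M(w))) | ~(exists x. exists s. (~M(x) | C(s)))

exists z. exists w. forall x. forall s. (M(z) | ~M(w) | M(x) & ~C(s))

Rewrite implications/biconditionals: A → B as ¬A ∨ B.
  (exists z. exists w. (~~M(z) | ~M(w))) | ~(exists x. exists s. (~M(x) | C(s)))
Drive negations inward (¬∀x A ≡ ∃x ¬A, ¬∃x A ≡ ∀x ¬A, De Morgan for ∧/∨):
  (exists z. exists w. (M(z) | ~M(w))) | (forall x. forall s. (M(x) & ~C(s)))
Pull the quantifiers to the front (each side's bound variable is not free in the other side):
  exists z. exists w. forall x. forall s. (M(z) | ~M(w) | M(x) & ~C(s))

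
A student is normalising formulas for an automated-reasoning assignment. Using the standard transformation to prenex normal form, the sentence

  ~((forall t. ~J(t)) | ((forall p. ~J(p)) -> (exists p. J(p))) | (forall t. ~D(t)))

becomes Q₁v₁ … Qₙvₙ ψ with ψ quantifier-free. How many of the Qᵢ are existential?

Eliminate → and ↔ using ¬ and ∨.
  ~((forall t. ~J(t)) | ~(forall p. ~J(p)) | (exists p. J(p)) | (forall t. ~D(t)))
Drive negations inward (¬∀x A ≡ ∃x ¬A, ¬∃x A ≡ ∀x ¬A, De Morgan for ∧/∨):
  (exists t. J(t)) & (forall p. ~J(p)) & (forall p. ~J(p)) & (exists t. D(t))
Standardize variables apart so no two quantifiers bind the same name: p↦u, t↦u1.
  (exists t. J(t)) & (forall p. ~J(p)) & (forall u. ~J(u)) & (exists u1. D(u1))
Pull the quantifiers to the front (each side's bound variable is not free in the other side):
  exists t. forall p. forall u. exists u1. (J(t) & ~J(p) & ~J(u) & D(u1))
The prefix is exists t forall p forall u exists u1: 2 universal, 2 existential.

2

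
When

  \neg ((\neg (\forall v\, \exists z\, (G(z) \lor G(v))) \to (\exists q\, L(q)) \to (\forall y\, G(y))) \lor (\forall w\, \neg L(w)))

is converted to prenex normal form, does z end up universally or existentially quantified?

Eliminate → and ↔ using ¬ and ∨.
  \neg (\neg \neg (\forall v\, \exists z\, (G(z) \lor G(v))) \lor \neg (\exists q\, L(q)) \lor (\forall y\, G(y)) \lor (\forall w\, \neg L(w)))
Drive negations inward (¬∀x A ≡ ∃x ¬A, ¬∃x A ≡ ∀x ¬A, De Morgan for ∧/∨):
  (\exists v\, \forall z\, (\neg G(z) \land \neg G(v))) \land (\exists q\, L(q)) \land (\exists y\, \neg G(y)) \land (\exists w\, L(w))
Pull the quantifiers to the front (each side's bound variable is not free in the other side):
  \exists v\, \forall z\, \exists q\, \exists y\, \exists w\, (\neg G(z) \land \neg G(v) \land L(q) \land \neg G(y) \land L(w))
The quantifier \exists z sits under an odd number of negations (counting the antecedent side of each →), so it flips to \forall z.

universal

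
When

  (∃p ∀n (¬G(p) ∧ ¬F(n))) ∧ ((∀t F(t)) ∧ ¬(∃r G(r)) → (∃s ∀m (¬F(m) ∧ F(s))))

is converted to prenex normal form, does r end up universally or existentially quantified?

Rewrite implications/biconditionals: A → B as ¬A ∨ B.
  (∃p ∀n (¬G(p) ∧ ¬F(n))) ∧ (¬((∀t F(t)) ∧ ¬(∃r G(r))) ∨ (∃s ∀m (¬F(m) ∧ F(s))))
Move each ¬ inward, flipping quantifiers it crosses:
  (∃p ∀n (¬G(p) ∧ ¬F(n))) ∧ ((∃t ¬F(t)) ∨ (∃r G(r)) ∨ (∃s ∀m (¬F(m) ∧ F(s))))
Extract every quantifier outward, since the variables are now distinct and don't occur free across branches:
  ∃p ∀n ∃t ∃r ∃s ∀m (¬G(p) ∧ ¬F(n) ∧ (¬F(t) ∨ G(r) ∨ ¬F(m) ∧ F(s)))
The quantifier ∃r sits under an even number of negations (counting the antecedent side of each →), so it remains existential.

existential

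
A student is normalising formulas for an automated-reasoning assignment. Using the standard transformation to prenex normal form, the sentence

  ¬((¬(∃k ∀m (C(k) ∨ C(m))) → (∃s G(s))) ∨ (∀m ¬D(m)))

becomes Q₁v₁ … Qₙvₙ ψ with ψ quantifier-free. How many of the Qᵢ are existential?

2

First replace A → B with ¬A ∨ B.
  ¬(¬¬(∃k ∀m (C(k) ∨ C(m))) ∨ (∃s G(s)) ∨ (∀m ¬D(m)))
Drive negations inward (¬∀x A ≡ ∃x ¬A, ¬∃x A ≡ ∀x ¬A, De Morgan for ∧/∨):
  (∀k ∃m (¬C(k) ∧ ¬C(m))) ∧ (∀s ¬G(s)) ∧ (∃m D(m))
Give each quantifier a distinct variable: m↦u.
  (∀k ∃m (¬C(k) ∧ ¬C(m))) ∧ (∀s ¬G(s)) ∧ (∃u D(u))
Finally move all quantifiers to the prefix:
  ∀k ∃m ∀s ∃u (¬C(k) ∧ ¬C(m) ∧ ¬G(s) ∧ D(u))
The prefix is ∀k ∃m ∀s ∃u: 2 universal, 2 existential.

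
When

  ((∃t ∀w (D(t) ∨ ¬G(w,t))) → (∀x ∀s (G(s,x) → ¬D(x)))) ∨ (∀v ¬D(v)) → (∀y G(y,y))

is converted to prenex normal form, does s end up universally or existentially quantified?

existential

Rewrite implications/biconditionals: A → B as ¬A ∨ B.
  ¬(¬(∃t ∀w (D(t) ∨ ¬G(w,t))) ∨ (∀x ∀s (¬G(s,x) ∨ ¬D(x))) ∨ (∀v ¬D(v))) ∨ (∀y G(y,y))
Drive negations inward (¬∀x A ≡ ∃x ¬A, ¬∃x A ≡ ∀x ¬A, De Morgan for ∧/∨):
  (∃t ∀w (D(t) ∨ ¬G(w,t))) ∧ (∃x ∃s (G(s,x) ∧ D(x))) ∧ (∃v D(v)) ∨ (∀y G(y,y))
All bound variables are already distinct, so no renaming is needed.
Extract every quantifier outward, since the variables are now distinct and don't occur free across branches:
  ∃t ∀w ∃x ∃s ∃v ∀y ((D(t) ∨ ¬G(w,t)) ∧ G(s,x) ∧ D(x) ∧ D(v) ∨ G(y,y))
The quantifier ∀s sits under an odd number of negations (counting the antecedent side of each →), so it flips to ∃s.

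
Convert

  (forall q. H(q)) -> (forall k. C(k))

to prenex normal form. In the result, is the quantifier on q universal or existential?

Eliminate → and ↔ using ¬ and ∨.
  ~(forall q. H(q)) | (forall k. C(k))
Push ¬ through the quantifiers and connectives to reach negation normal form:
  (exists q. ~H(q)) | (forall k. C(k))
Pull the quantifiers to the front (each side's bound variable is not free in the other side):
  exists q. forall k. (~H(q) | C(k))
The quantifier forall q sits under an odd number of negations (counting the antecedent side of each →), so it flips to exists q.

existential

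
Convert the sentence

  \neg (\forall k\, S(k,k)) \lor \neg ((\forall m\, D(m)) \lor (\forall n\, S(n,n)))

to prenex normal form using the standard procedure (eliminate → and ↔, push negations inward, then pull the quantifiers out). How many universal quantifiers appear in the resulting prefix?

0

Move each ¬ inward, flipping quantifiers it crosses:
  (\exists k\, \neg S(k,k)) \lor (\exists m\, \neg D(m)) \land (\exists n\, \neg S(n,n))
Finally move all quantifiers to the prefix:
  \exists k\, \exists m\, \exists n\, (\neg S(k,k) \lor \neg D(m) \land \neg S(n,n))
The prefix is \exists k \exists m \exists n: 0 universal, 3 existential.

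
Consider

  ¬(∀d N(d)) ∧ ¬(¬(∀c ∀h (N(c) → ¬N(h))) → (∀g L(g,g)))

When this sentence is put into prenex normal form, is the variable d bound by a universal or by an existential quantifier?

existential

First replace A → B with ¬A ∨ B.
  ¬(∀d N(d)) ∧ ¬(¬¬(∀c ∀h (¬N(c) ∨ ¬N(h))) ∨ (∀g L(g,g)))
Move each ¬ inward, flipping quantifiers it crosses:
  (∃d ¬N(d)) ∧ (∃c ∃h (N(c) ∧ N(h))) ∧ (∃g ¬L(g,g))
All bound variables are already distinct, so no renaming is needed.
Finally move all quantifiers to the prefix:
  ∃d ∃c ∃h ∃g (¬N(d) ∧ N(c) ∧ N(h) ∧ ¬L(g,g))
The quantifier ∀d sits under an odd number of negations (counting the antecedent side of each →), so it flips to ∃d.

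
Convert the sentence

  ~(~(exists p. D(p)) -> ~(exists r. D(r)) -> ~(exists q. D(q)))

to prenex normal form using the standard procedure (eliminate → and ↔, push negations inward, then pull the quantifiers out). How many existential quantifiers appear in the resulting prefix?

Rewrite implications/biconditionals: A → B as ¬A ∨ B.
  ~(~~(exists p. D(p)) | ~~(exists r. D(r)) | ~(exists q. D(q)))
Move each ¬ inward, flipping quantifiers it crosses:
  (forall p. ~D(p)) & (forall r. ~D(r)) & (exists q. D(q))
All bound variables are already distinct, so no renaming is needed.
Extract every quantifier outward, since the variables are now distinct and don't occur free across branches:
  forall p. forall r. exists q. (~D(p) & ~D(r) & D(q))
The prefix is forall p forall r exists q: 2 universal, 1 existential.

1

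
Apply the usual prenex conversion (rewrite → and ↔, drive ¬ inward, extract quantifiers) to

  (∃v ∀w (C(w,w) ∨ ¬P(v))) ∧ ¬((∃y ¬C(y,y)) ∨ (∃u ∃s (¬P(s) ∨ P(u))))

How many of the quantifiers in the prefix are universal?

4

Move each ¬ inward, flipping quantifiers it crosses:
  (∃v ∀w (C(w,w) ∨ ¬P(v))) ∧ (∀y C(y,y)) ∧ (∀u ∀s (P(s) ∧ ¬P(u)))
Pull the quantifiers to the front (each side's bound variable is not free in the other side):
  ∃v ∀w ∀y ∀u ∀s ((C(w,w) ∨ ¬P(v)) ∧ C(y,y) ∧ P(s) ∧ ¬P(u))
The prefix is ∃v ∀w ∀y ∀u ∀s: 4 universal, 1 existential.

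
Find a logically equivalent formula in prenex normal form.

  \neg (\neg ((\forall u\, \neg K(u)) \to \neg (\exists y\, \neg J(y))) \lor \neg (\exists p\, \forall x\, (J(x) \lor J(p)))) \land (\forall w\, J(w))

\exists u\, \forall y\, \exists p\, \forall x\, \forall w\, ((K(u) \lor J(y)) \land (J(x) \lor J(p)) \land J(w))

First replace A → B with ¬A ∨ B.
  \neg (\neg (\neg (\forall u\, \neg K(u)) \lor \neg (\exists y\, \neg J(y))) \lor \neg (\exists p\, \forall x\, (J(x) \lor J(p)))) \land (\forall w\, J(w))
Drive negations inward (¬∀x A ≡ ∃x ¬A, ¬∃x A ≡ ∀x ¬A, De Morgan for ∧/∨):
  ((\exists u\, K(u)) \lor (\forall y\, J(y))) \land (\exists p\, \forall x\, (J(x) \lor J(p))) \land (\forall w\, J(w))
Extract every quantifier outward, since the variables are now distinct and don't occur free across branches:
  \exists u\, \forall y\, \exists p\, \forall x\, \forall w\, ((K(u) \lor J(y)) \land (J(x) \lor J(p)) \land J(w))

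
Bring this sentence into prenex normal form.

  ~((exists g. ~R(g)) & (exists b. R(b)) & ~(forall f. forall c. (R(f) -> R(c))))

Rewrite implications/biconditionals: A → B as ¬A ∨ B.
  ~((exists g. ~R(g)) & (exists b. R(b)) & ~(forall f. forall c. (~R(f) | R(c))))
Move each ¬ inward, flipping quantifiers it crosses:
  (forall g. R(g)) | (forall b. ~R(b)) | (forall f. forall c. (~R(f) | R(c)))
All bound variables are already distinct, so no renaming is needed.
Extract every quantifier outward, since the variables are now distinct and don't occur free across branches:
  forall g. forall b. forall f. forall c. (R(g) | ~R(b) | ~R(f) | R(c))

forall g. forall b. forall f. forall c. (R(g) | ~R(b) | ~R(f) | R(c))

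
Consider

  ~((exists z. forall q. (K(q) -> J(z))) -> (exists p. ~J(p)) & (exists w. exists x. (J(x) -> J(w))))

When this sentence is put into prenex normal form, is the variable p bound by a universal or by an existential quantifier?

universal

First replace A → B with ¬A ∨ B.
  ~(~(exists z. forall q. (~K(q) | J(z))) | (exists p. ~J(p)) & (exists w. exists x. (~J(x) | J(w))))
Push ¬ through the quantifiers and connectives to reach negation normal form:
  (exists z. forall q. (~K(q) | J(z))) & ((forall p. J(p)) | (forall w. forall x. (J(x) & ~J(w))))
All bound variables are already distinct, so no renaming is needed.
Pull the quantifiers to the front (each side's bound variable is not free in the other side):
  exists z. forall q. forall p. forall w. forall x. ((~K(q) | J(z)) & (J(p) | J(x) & ~J(w)))
The quantifier exists p sits under an odd number of negations (counting the antecedent side of each →), so it flips to forall p.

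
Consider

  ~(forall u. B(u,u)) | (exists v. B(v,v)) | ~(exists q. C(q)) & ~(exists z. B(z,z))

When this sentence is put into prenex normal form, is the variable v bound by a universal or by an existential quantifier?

existential

Move each ¬ inward, flipping quantifiers it crosses:
  (exists u. ~B(u,u)) | (exists v. B(v,v)) | (forall q. ~C(q)) & (forall z. ~B(z,z))
Finally move all quantifiers to the prefix:
  exists u. exists v. forall q. forall z. (~B(u,u) | B(v,v) | ~C(q) & ~B(z,z))
The quantifier exists v sits under an even number of negations, so it remains existential.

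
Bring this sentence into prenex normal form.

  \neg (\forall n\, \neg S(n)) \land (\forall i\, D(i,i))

\exists n\, \forall i\, (S(n) \land D(i,i))

Move each ¬ inward, flipping quantifiers it crosses:
  (\exists n\, S(n)) \land (\forall i\, D(i,i))
All bound variables are already distinct, so no renaming is needed.
Finally move all quantifiers to the prefix:
  \exists n\, \forall i\, (S(n) \land D(i,i))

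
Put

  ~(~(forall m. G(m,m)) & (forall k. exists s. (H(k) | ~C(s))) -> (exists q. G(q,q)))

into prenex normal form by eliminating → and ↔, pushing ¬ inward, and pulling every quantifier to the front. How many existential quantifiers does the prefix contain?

First replace A → B with ¬A ∨ B.
  ~(~(~(forall m. G(m,m)) & (forall k. exists s. (H(k) | ~C(s)))) | (exists q. G(q,q)))
Drive negations inward (¬∀x A ≡ ∃x ¬A, ¬∃x A ≡ ∀x ¬A, De Morgan for ∧/∨):
  (exists m. ~G(m,m)) & (forall k. exists s. (H(k) | ~C(s))) & (forall q. ~G(q,q))
All bound variables are already distinct, so no renaming is needed.
Pull the quantifiers to the front (each side's bound variable is not free in the other side):
  exists m. forall k. exists s. forall q. (~G(m,m) & (H(k) | ~C(s)) & ~G(q,q))
The prefix is exists m forall k exists s forall q: 2 universal, 2 existential.

2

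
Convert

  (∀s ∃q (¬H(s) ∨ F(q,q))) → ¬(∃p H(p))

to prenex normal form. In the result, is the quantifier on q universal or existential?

universal

Rewrite implications/biconditionals: A → B as ¬A ∨ B.
  ¬(∀s ∃q (¬H(s) ∨ F(q,q))) ∨ ¬(∃p H(p))
Push ¬ through the quantifiers and connectives to reach negation normal form:
  (∃s ∀q (H(s) ∧ ¬F(q,q))) ∨ (∀p ¬H(p))
Finally move all quantifiers to the prefix:
  ∃s ∀q ∀p (H(s) ∧ ¬F(q,q) ∨ ¬H(p))
The quantifier ∃q sits under an odd number of negations (counting the antecedent side of each →), so it flips to ∀q.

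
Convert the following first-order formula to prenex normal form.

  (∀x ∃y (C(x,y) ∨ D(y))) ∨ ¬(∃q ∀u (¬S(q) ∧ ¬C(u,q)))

Push ¬ through the quantifiers and connectives to reach negation normal form:
  (∀x ∃y (C(x,y) ∨ D(y))) ∨ (∀q ∃u (S(q) ∨ C(u,q)))
All bound variables are already distinct, so no renaming is needed.
Extract every quantifier outward, since the variables are now distinct and don't occur free across branches:
  ∀x ∃y ∀q ∃u (C(x,y) ∨ D(y) ∨ S(q) ∨ C(u,q))

∀x ∃y ∀q ∃u (C(x,y) ∨ D(y) ∨ S(q) ∨ C(u,q))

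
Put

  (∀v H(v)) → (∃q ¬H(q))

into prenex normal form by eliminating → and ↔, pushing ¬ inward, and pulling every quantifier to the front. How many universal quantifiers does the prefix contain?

0

Rewrite implications/biconditionals: A → B as ¬A ∨ B.
  ¬(∀v H(v)) ∨ (∃q ¬H(q))
Drive negations inward (¬∀x A ≡ ∃x ¬A, ¬∃x A ≡ ∀x ¬A, De Morgan for ∧/∨):
  (∃v ¬H(v)) ∨ (∃q ¬H(q))
All bound variables are already distinct, so no renaming is needed.
Extract every quantifier outward, since the variables are now distinct and don't occur free across branches:
  ∃v ∃q (¬H(v) ∨ ¬H(q))
The prefix is ∃v ∃q: 0 universal, 2 existential.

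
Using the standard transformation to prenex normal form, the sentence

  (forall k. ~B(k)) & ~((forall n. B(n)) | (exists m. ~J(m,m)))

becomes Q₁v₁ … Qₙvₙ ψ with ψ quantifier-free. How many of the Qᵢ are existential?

1

Move each ¬ inward, flipping quantifiers it crosses:
  (forall k. ~B(k)) & (exists n. ~B(n)) & (forall m. J(m,m))
All bound variables are already distinct, so no renaming is needed.
Pull the quantifiers to the front (each side's bound variable is not free in the other side):
  forall k. exists n. forall m. (~B(k) & ~B(n) & J(m,m))
The prefix is forall k exists n forall m: 2 universal, 1 existential.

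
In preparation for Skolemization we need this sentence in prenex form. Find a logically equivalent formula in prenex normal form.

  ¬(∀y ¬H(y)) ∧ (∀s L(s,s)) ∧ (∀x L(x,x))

∃y ∀s ∀x (H(y) ∧ L(s,s) ∧ L(x,x))

Move each ¬ inward, flipping quantifiers it crosses:
  (∃y H(y)) ∧ (∀s L(s,s)) ∧ (∀x L(x,x))
Extract every quantifier outward, since the variables are now distinct and don't occur free across branches:
  ∃y ∀s ∀x (H(y) ∧ L(s,s) ∧ L(x,x))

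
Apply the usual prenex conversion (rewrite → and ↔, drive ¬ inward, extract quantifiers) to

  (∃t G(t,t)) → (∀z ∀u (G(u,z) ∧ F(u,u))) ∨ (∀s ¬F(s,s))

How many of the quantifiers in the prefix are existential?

0

First replace A → B with ¬A ∨ B.
  ¬(∃t G(t,t)) ∨ (∀z ∀u (G(u,z) ∧ F(u,u))) ∨ (∀s ¬F(s,s))
Move each ¬ inward, flipping quantifiers it crosses:
  (∀t ¬G(t,t)) ∨ (∀z ∀u (G(u,z) ∧ F(u,u))) ∨ (∀s ¬F(s,s))
All bound variables are already distinct, so no renaming is needed.
Pull the quantifiers to the front (each side's bound variable is not free in the other side):
  ∀t ∀z ∀u ∀s (¬G(t,t) ∨ G(u,z) ∧ F(u,u) ∨ ¬F(s,s))
The prefix is ∀t ∀z ∀u ∀s: 4 universal, 0 existential.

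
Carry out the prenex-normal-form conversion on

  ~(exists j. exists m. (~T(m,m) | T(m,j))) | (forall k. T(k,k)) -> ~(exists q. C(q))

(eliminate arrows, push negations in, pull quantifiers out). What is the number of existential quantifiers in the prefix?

3

First replace A → B with ¬A ∨ B.
  ~(~(exists j. exists m. (~T(m,m) | T(m,j))) | (forall k. T(k,k))) | ~(exists q. C(q))
Drive negations inward (¬∀x A ≡ ∃x ¬A, ¬∃x A ≡ ∀x ¬A, De Morgan for ∧/∨):
  (exists j. exists m. (~T(m,m) | T(m,j))) & (exists k. ~T(k,k)) | (forall q. ~C(q))
All bound variables are already distinct, so no renaming is needed.
Extract every quantifier outward, since the variables are now distinct and don't occur free across branches:
  exists j. exists m. exists k. forall q. ((~T(m,m) | T(m,j)) & ~T(k,k) | ~C(q))
The prefix is exists j exists m exists k forall q: 1 universal, 3 existential.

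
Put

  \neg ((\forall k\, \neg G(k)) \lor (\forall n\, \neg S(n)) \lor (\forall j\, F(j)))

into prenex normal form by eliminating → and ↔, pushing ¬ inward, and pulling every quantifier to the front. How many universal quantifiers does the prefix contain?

Move each ¬ inward, flipping quantifiers it crosses:
  (\exists k\, G(k)) \land (\exists n\, S(n)) \land (\exists j\, \neg F(j))
Finally move all quantifiers to the prefix:
  \exists k\, \exists n\, \exists j\, (G(k) \land S(n) \land \neg F(j))
The prefix is \exists k \exists n \exists j: 0 universal, 3 existential.

0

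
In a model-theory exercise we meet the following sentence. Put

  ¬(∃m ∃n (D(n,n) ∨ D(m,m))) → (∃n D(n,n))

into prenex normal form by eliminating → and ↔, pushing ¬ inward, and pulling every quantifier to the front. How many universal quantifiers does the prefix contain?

First replace A → B with ¬A ∨ B.
  ¬¬(∃m ∃n (D(n,n) ∨ D(m,m))) ∨ (∃n D(n,n))
Drive negations inward (¬∀x A ≡ ∃x ¬A, ¬∃x A ≡ ∀x ¬A, De Morgan for ∧/∨):
  (∃m ∃n (D(n,n) ∨ D(m,m))) ∨ (∃n D(n,n))
Standardize variables apart so no two quantifiers bind the same name: n↦x1.
  (∃m ∃n (D(n,n) ∨ D(m,m))) ∨ (∃x1 D(x1,x1))
Finally move all quantifiers to the prefix:
  ∃m ∃n ∃x1 (D(n,n) ∨ D(m,m) ∨ D(x1,x1))
The prefix is ∃m ∃n ∃x1: 0 universal, 3 existential.

0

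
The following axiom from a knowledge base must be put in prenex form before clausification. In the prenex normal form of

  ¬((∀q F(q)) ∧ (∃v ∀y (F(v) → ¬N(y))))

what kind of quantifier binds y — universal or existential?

existential

Rewrite implications/biconditionals: A → B as ¬A ∨ B.
  ¬((∀q F(q)) ∧ (∃v ∀y (¬F(v) ∨ ¬N(y))))
Move each ¬ inward, flipping quantifiers it crosses:
  (∃q ¬F(q)) ∨ (∀v ∃y (F(v) ∧ N(y)))
All bound variables are already distinct, so no renaming is needed.
Finally move all quantifiers to the prefix:
  ∃q ∀v ∃y (¬F(q) ∨ F(v) ∧ N(y))
The quantifier ∀y sits under an odd number of negations (counting the antecedent side of each →), so it flips to ∃y.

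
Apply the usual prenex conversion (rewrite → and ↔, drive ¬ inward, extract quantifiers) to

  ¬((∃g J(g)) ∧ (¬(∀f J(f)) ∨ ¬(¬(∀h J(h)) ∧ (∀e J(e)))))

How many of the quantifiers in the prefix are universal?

3

Push ¬ through the quantifiers and connectives to reach negation normal form:
  (∀g ¬J(g)) ∨ (∀f J(f)) ∧ (∃h ¬J(h)) ∧ (∀e J(e))
All bound variables are already distinct, so no renaming is needed.
Pull the quantifiers to the front (each side's bound variable is not free in the other side):
  ∀g ∀f ∃h ∀e (¬J(g) ∨ J(f) ∧ ¬J(h) ∧ J(e))
The prefix is ∀g ∀f ∃h ∀e: 3 universal, 1 existential.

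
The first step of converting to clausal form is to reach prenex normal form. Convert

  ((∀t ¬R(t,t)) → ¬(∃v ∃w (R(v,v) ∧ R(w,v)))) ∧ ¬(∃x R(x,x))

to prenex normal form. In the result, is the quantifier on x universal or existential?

universal

First replace A → B with ¬A ∨ B.
  (¬(∀t ¬R(t,t)) ∨ ¬(∃v ∃w (R(v,v) ∧ R(w,v)))) ∧ ¬(∃x R(x,x))
Move each ¬ inward, flipping quantifiers it crosses:
  ((∃t R(t,t)) ∨ (∀v ∀w (¬R(v,v) ∨ ¬R(w,v)))) ∧ (∀x ¬R(x,x))
Extract every quantifier outward, since the variables are now distinct and don't occur free across branches:
  ∃t ∀v ∀w ∀x ((R(t,t) ∨ ¬R(v,v) ∨ ¬R(w,v)) ∧ ¬R(x,x))
The quantifier ∃x sits under an odd number of negations (counting the antecedent side of each →), so it flips to ∀x.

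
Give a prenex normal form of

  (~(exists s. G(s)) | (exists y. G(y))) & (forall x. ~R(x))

forall s. exists y. forall x. ((~G(s) | G(y)) & ~R(x))

Push ¬ through the quantifiers and connectives to reach negation normal form:
  ((forall s. ~G(s)) | (exists y. G(y))) & (forall x. ~R(x))
Extract every quantifier outward, since the variables are now distinct and don't occur free across branches:
  forall s. exists y. forall x. ((~G(s) | G(y)) & ~R(x))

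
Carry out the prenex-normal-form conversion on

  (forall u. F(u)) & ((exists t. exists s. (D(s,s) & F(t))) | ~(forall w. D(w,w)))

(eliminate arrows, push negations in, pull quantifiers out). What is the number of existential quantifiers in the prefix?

3

Push ¬ through the quantifiers and connectives to reach negation normal form:
  (forall u. F(u)) & ((exists t. exists s. (D(s,s) & F(t))) | (exists w. ~D(w,w)))
All bound variables are already distinct, so no renaming is needed.
Extract every quantifier outward, since the variables are now distinct and don't occur free across branches:
  forall u. exists t. exists s. exists w. (F(u) & (D(s,s) & F(t) | ~D(w,w)))
The prefix is forall u exists t exists s exists w: 1 universal, 3 existential.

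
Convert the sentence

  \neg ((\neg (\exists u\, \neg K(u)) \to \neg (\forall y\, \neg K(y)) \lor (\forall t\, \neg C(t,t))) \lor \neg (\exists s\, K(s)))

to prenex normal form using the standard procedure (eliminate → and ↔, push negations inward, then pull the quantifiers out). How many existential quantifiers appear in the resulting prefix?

2

Eliminate → and ↔ using ¬ and ∨.
  \neg (\neg \neg (\exists u\, \neg K(u)) \lor \neg (\forall y\, \neg K(y)) \lor (\forall t\, \neg C(t,t)) \lor \neg (\exists s\, K(s)))
Drive negations inward (¬∀x A ≡ ∃x ¬A, ¬∃x A ≡ ∀x ¬A, De Morgan for ∧/∨):
  (\forall u\, K(u)) \land (\forall y\, \neg K(y)) \land (\exists t\, C(t,t)) \land (\exists s\, K(s))
Finally move all quantifiers to the prefix:
  \forall u\, \forall y\, \exists t\, \exists s\, (K(u) \land \neg K(y) \land C(t,t) \land K(s))
The prefix is \forall u \forall y \exists t \exists s: 2 universal, 2 existential.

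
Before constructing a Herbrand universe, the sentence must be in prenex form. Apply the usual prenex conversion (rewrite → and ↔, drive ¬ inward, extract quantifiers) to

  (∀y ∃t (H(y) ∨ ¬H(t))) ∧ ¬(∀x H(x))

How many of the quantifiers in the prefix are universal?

Move each ¬ inward, flipping quantifiers it crosses:
  (∀y ∃t (H(y) ∨ ¬H(t))) ∧ (∃x ¬H(x))
All bound variables are already distinct, so no renaming is needed.
Pull the quantifiers to the front (each side's bound variable is not free in the other side):
  ∀y ∃t ∃x ((H(y) ∨ ¬H(t)) ∧ ¬H(x))
The prefix is ∀y ∃t ∃x: 1 universal, 2 existential.

1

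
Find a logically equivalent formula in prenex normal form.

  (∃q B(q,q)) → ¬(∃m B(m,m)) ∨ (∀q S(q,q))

∀q ∀m ∀w (¬B(q,q) ∨ ¬B(m,m) ∨ S(w,w))

Eliminate → and ↔ using ¬ and ∨.
  ¬(∃q B(q,q)) ∨ ¬(∃m B(m,m)) ∨ (∀q S(q,q))
Move each ¬ inward, flipping quantifiers it crosses:
  (∀q ¬B(q,q)) ∨ (∀m ¬B(m,m)) ∨ (∀q S(q,q))
Rename bound variables to avoid capture: q↦w.
  (∀q ¬B(q,q)) ∨ (∀m ¬B(m,m)) ∨ (∀w S(w,w))
Finally move all quantifiers to the prefix:
  ∀q ∀m ∀w (¬B(q,q) ∨ ¬B(m,m) ∨ S(w,w))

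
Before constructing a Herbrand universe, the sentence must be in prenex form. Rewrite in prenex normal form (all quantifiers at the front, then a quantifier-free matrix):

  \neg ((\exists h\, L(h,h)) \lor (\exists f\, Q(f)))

\forall h\, \forall f\, (\neg L(h,h) \land \neg Q(f))

Drive negations inward (¬∀x A ≡ ∃x ¬A, ¬∃x A ≡ ∀x ¬A, De Morgan for ∧/∨):
  (\forall h\, \neg L(h,h)) \land (\forall f\, \neg Q(f))
All bound variables are already distinct, so no renaming is needed.
Extract every quantifier outward, since the variables are now distinct and don't occur free across branches:
  \forall h\, \forall f\, (\neg L(h,h) \land \neg Q(f))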